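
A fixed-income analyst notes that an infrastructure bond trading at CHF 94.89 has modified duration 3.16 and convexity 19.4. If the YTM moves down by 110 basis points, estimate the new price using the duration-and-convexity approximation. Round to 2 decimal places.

Duration effect: -D_mod·Δy = -3.16 × (-0.011) = +0.034760
Convexity effect: ½·C·(Δy)² = 0.5 × 19.4 × (-0.011)² = +0.0011737
ΔP/P ≈ +0.034760 + 0.0011737 = +0.0359337
New price ≈ 94.89 × (1 + 0.0359337) = 98.299748793.

CHF 98.30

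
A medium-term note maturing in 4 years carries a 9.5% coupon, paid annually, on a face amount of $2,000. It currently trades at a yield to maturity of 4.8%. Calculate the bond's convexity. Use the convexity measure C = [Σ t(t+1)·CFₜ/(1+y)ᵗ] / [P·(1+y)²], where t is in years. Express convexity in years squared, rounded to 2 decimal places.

15.48

With y = 0.048:
  t   CF        PV=CF/(1+0.048)^t    t·PV        t(t+1)·PV
  1       190.00       181.2977       181.2977         362.5954
  2       190.00       172.9940       345.9880       1,037.9640
  3       190.00       165.0706       495.2118       1,980.8473
  4     2,190.00     1,815.5114     7,262.0457      36,310.2283
  Σ                  2,334.8737     8,284.5432      39,691.6350
P = 2,334.8737.
Convexity = Σ t(t+1)·PV / [P·(1+y)²] = 39,691.6350 / (2,334.8737 × 1.098304) = 15.47794.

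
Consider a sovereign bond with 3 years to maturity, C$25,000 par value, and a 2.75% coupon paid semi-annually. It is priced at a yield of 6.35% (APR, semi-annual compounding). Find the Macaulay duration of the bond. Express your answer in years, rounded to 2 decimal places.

Periodic yield y = 0.03175. Discount each cash flow and weight by its period:
  t   CF        PV=CF/(1+0.03175)^t    t·PV
  1       343.75       333.1718       333.1718
  2       343.75       322.9191       645.8382
  3       343.75       312.9819       938.9458
  4       343.75       303.3506     1,213.4022
  5       343.75       294.0156     1,470.0778
  6    25,343.75    21,009.9012   126,059.4073
  Σ                 22,576.3402   130,660.8432
Price P = Σ PV = 22,576.3402.
Macaulay duration = Σ(t·PV) / P = 130,660.8432 / 22,576.3402 = 5.78751 half-year periods.
In years: 5.78751 / 2 = 2.89376 years.

2.89 years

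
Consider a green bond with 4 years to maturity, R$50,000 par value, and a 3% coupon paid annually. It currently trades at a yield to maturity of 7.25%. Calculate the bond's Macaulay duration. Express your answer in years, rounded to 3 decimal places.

3.813 years

Periodic yield y = 0.0725. Discount each cash flow and weight by its year:
  t   CF        PV=CF/(1+0.0725)^t    t·PV
  1     1,500.00     1,398.6014     1,398.6014
  2     1,500.00     1,304.0572     2,608.1145
  3     1,500.00     1,215.9042     3,647.7126
  4    51,500.00    38,924.0503   155,696.2014
  Σ                 42,842.6132   163,350.6299
Price P = Σ PV = 42,842.6132.
Macaulay duration = Σ(t·PV) / P = 163,350.6299 / 42,842.6132 = 3.81281 years.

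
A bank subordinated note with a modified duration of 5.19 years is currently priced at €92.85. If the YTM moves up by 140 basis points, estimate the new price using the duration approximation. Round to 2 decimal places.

Duration approximation: ΔP/P ≈ -D_mod · Δy = -5.19 × (+0.014) = -0.072660.
New price ≈ 92.85 × (1 - 0.072660) = 86.103519.

€86.10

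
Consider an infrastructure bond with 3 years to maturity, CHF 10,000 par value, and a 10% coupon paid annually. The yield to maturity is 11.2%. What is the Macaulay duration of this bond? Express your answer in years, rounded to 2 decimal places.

2.73 years

Periodic yield y = 0.112. Discount each cash flow and weight by its year:
  t   CF        PV=CF/(1+0.112)^t    t·PV
  1     1,000.00       899.2806       899.2806
  2     1,000.00       808.7056     1,617.4111
  3    11,000.00     7,999.7852    23,999.3555
  Σ                  9,707.7713    26,516.0471
Price P = Σ PV = 9,707.7713.
Macaulay duration = Σ(t·PV) / P = 26,516.0471 / 9,707.7713 = 2.73142 years.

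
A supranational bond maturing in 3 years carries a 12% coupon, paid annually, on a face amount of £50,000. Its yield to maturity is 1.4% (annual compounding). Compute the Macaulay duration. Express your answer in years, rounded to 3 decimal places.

2.730 years

Periodic yield y = 0.014. Discount each cash flow and weight by its year:
  t   CF        PV=CF/(1+0.014)^t    t·PV
  1     6,000.00     5,917.1598     5,917.1598
  2     6,000.00     5,835.4633    11,670.9266
  3    56,000.00    53,712.3510   161,137.0530
  Σ                 65,464.9740   178,725.1393
Price P = Σ PV = 65,464.9740.
Macaulay duration = Σ(t·PV) / P = 178,725.1393 / 65,464.9740 = 2.73009 years.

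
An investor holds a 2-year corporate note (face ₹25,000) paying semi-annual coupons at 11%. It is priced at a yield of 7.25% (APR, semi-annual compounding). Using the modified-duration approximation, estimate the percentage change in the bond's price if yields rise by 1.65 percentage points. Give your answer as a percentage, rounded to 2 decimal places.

-2.95%

Periodic yield y = 0.03625. Modified duration first:
  t   CF        PV=CF/(1+0.03625)^t    t·PV
  1     1,375.00     1,326.8999     1,326.8999
  2     1,375.00     1,280.4824     2,560.9648
  3     1,375.00     1,235.6887     3,707.0660
  4    26,375.00    22,873.5880    91,494.3519
  Σ                 26,716.6589    99,089.2826
P = 26,716.6589; D_Mac = 3.70889 half-year periods = 1.85445 yrs; D_mod = 1.85445/(1+0.03625) = 1.78958 yrs.
ΔP/P ≈ -D_mod · Δy = -1.78958 × (+0.0165) = -0.029528 = -2.9528%.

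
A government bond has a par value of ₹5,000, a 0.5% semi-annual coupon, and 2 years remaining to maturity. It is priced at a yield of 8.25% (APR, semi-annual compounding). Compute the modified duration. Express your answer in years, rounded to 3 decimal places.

Periodic yield y = 0.04125. First find Macaulay duration:
  t   CF        PV=CF/(1+0.04125)^t    t·PV
  1        12.50        12.0048        12.0048
  2        12.50        11.5292        23.0584
  3        12.50        11.0725        33.2174
  4     5,012.50     4,264.1682    17,056.6728
  Σ                  4,298.7747    17,124.9535
P = 4,298.7747; Macaulay duration = 17,124.9535 / 4,298.7747 = 3.98368 half-year periods = 1.99184 years.
Modified duration = D_Mac / (1 + y) = 1.99184 / 1.04125 = 1.91293 years.

1.913 years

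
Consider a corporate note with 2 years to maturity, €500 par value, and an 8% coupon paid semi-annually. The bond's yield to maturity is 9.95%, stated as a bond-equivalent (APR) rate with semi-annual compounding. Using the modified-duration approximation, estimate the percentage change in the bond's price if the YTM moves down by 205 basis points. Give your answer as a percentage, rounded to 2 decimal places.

Periodic yield y = 0.04975. Modified duration first:
  t   CF        PV=CF/(1+0.04975)^t    t·PV
  1        20.00        19.0522        19.0522
  2        20.00        18.1492        36.2985
  3        20.00        17.2891        51.8673
  4       520.00       428.2130     1,712.8519
  Σ                    482.7034     1,820.0698
P = 482.7034; D_Mac = 3.77058 half-year periods = 1.88529 yrs; D_mod = 1.88529/(1+0.04975) = 1.79594 yrs.
ΔP/P ≈ -D_mod · Δy = -1.79594 × (-0.0205) = +0.036817 = +3.6817%.

+3.68%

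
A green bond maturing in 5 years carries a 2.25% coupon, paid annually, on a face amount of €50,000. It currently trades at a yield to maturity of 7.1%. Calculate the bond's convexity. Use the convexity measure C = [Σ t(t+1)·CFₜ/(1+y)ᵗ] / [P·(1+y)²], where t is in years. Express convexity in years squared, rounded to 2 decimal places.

With y = 0.071:
  t   CF        PV=CF/(1+0.071)^t    t·PV        t(t+1)·PV
  1     1,125.00     1,050.4202     1,050.4202       2,100.8403
  2     1,125.00       980.7845     1,961.5689       5,884.7068
  3     1,125.00       915.7651     2,747.2954      10,989.1817
  4     1,125.00       855.0562     3,420.2246      17,101.1232
  5    51,125.00    36,281.5612   181,407.8061   1,088,446.8368
  Σ                 40,083.5872   190,587.3153   1,124,522.6889
P = 40,083.5872.
Convexity = Σ t(t+1)·PV / [P·(1+y)²] = 1,124,522.6889 / (40,083.5872 × 1.147041) = 24.45810.

24.46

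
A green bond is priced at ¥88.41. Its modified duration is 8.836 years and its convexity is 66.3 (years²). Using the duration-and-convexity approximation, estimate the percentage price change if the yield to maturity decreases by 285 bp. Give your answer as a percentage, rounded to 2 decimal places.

+27.88%

Duration effect: -D_mod·Δy = -8.836 × (-0.0285) = +0.251826
Convexity effect: ½·C·(Δy)² = 0.5 × 66.3 × (-0.0285)² = +0.0269260875
ΔP/P ≈ +0.251826 + 0.0269260875 = +0.2787520875
= +27.87520875%.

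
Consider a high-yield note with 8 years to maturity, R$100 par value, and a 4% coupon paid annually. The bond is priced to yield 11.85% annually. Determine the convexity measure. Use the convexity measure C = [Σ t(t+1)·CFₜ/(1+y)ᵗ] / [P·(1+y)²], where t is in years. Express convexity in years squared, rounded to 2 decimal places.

45.03

With y = 0.1185:
  t   CF        PV=CF/(1+0.1185)^t    t·PV        t(t+1)·PV
  1         4.00         3.5762         3.5762           7.1524
  2         4.00         3.1973         6.3947          19.1840
  3         4.00         2.8586         8.5758          34.3031
  4         4.00         2.5557        10.2229          51.1147
  5         4.00         2.2850        11.4248          68.5490
  6         4.00         2.0429        12.2573          85.8012
  7         4.00         1.8265        12.7852         102.2813
  8       104.00        42.4566       339.6530       3,056.8767
  Σ                     60.7988       404.8899       3,425.2625
P = 60.7988.
Convexity = Σ t(t+1)·PV / [P·(1+y)²] = 3,425.2625 / (60.7988 × 1.251042) = 45.03258.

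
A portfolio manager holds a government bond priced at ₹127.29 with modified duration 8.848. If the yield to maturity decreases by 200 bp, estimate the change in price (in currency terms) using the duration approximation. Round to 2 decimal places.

+₹22.53

Duration approximation: ΔP/P ≈ -D_mod · Δy = -8.848 × (-0.02) = +0.176960.
ΔP ≈ 127.29 × (+0.176960) = +22.5252384.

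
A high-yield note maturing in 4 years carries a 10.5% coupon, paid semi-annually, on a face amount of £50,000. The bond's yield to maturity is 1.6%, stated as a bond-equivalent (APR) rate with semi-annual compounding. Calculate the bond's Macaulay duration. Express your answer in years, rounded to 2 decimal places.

3.47 years

Periodic yield y = 0.008. Discount each cash flow and weight by its period:
  t   CF        PV=CF/(1+0.008)^t    t·PV
  1     2,625.00     2,604.1667     2,604.1667
  2     2,625.00     2,583.4987     5,166.9974
  3     2,625.00     2,562.9947     7,688.9842
  4     2,625.00     2,542.6535    10,170.6140
  5     2,625.00     2,522.4737    12,612.3685
  6     2,625.00     2,502.4541    15,014.7244
  7     2,625.00     2,482.5933    17,378.1533
  8    52,625.00    49,375.0845   395,000.6761
  Σ                 67,175.9192   465,636.6844
Price P = Σ PV = 67,175.9192.
Macaulay duration = Σ(t·PV) / P = 465,636.6844 / 67,175.9192 = 6.93160 half-year periods.
In years: 6.93160 / 2 = 3.46580 years.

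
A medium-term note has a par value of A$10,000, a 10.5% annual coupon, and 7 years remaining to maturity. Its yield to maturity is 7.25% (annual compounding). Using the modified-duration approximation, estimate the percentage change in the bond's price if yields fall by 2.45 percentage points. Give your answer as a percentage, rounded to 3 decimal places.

Periodic yield y = 0.0725. Modified duration first:
  t   CF        PV=CF/(1+0.0725)^t    t·PV
  1     1,050.00       979.0210       979.0210
  2     1,050.00       912.8401     1,825.6801
  3     1,050.00       851.1329     2,553.3988
  4     1,050.00       793.5971     3,174.3886
  5     1,050.00       739.9507     3,699.7536
  6     1,050.00       689.9307     4,139.5844
  7    11,050.00     6,769.8831    47,389.1820
  Σ                 11,736.3557    63,761.0085
P = 11,736.3557; D_Mac = 5.43278 yrs; D_mod = 5.43278/(1+0.0725) = 5.06553 yrs.
ΔP/P ≈ -D_mod · Δy = -5.06553 × (-0.0245) = +0.124105 = +12.4105%.

+12.411%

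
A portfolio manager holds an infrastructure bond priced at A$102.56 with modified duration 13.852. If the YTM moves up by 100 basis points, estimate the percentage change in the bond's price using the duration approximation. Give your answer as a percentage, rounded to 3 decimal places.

-13.852%

Duration approximation: ΔP/P ≈ -D_mod · Δy = -13.852 × (+0.01) = -0.138520.
As a percentage: -13.8520%.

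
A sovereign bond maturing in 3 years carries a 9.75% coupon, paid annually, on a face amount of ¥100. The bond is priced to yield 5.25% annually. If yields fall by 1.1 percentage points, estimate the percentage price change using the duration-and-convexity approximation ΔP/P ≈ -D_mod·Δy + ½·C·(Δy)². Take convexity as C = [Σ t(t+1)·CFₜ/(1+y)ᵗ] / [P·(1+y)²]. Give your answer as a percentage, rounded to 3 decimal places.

With y = 0.0525:
  t   CF        PV=CF/(1+0.0525)^t    t·PV        t(t+1)·PV
  1         9.75         9.2637         9.2637          18.5273
  2         9.75         8.8016        17.6032          52.8095
  3       109.75        94.1322       282.3966       1,129.5864
  Σ                    112.1974       309.2634       1,200.9232
P = 112.1974; D_Mac = 2.75642 yrs; D_mod = 2.61893 yrs; C = 9.66247.
Duration effect: -2.61893 × (-0.011) = +0.028808
Convexity effect: 0.5 × 9.66247 × (-0.011)² = +0.0005846
ΔP/P ≈ +0.028808 + 0.0005846 = +0.029393 = +2.9393%.

+2.939%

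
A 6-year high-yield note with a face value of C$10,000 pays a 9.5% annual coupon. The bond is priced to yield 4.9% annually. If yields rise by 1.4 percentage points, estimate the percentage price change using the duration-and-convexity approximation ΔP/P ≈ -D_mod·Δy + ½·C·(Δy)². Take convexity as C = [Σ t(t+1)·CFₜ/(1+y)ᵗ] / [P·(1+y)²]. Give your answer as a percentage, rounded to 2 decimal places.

With y = 0.049:
  t   CF        PV=CF/(1+0.049)^t    t·PV        t(t+1)·PV
  1       950.00       905.6244       905.6244       1,811.2488
  2       950.00       863.3216     1,726.6433       5,179.9299
  3       950.00       822.9949     2,468.9847       9,875.9387
  4       950.00       784.5519     3,138.2074      15,691.0371
  5       950.00       747.9045     3,739.5227      22,437.1359
  6    10,950.00     8,217.9064    49,307.4384     345,152.0685
  Σ                 12,342.3037    61,286.4208     400,147.3588
P = 12,342.3037; D_Mac = 4.96556 yrs; D_mod = 4.73361 yrs; C = 29.46271.
Duration effect: -4.73361 × (+0.014) = -0.066271
Convexity effect: 0.5 × 29.46271 × (0.014)² = +0.0028873
ΔP/P ≈ -0.066271 + 0.0028873 = -0.063383 = -6.3383%.

-6.34%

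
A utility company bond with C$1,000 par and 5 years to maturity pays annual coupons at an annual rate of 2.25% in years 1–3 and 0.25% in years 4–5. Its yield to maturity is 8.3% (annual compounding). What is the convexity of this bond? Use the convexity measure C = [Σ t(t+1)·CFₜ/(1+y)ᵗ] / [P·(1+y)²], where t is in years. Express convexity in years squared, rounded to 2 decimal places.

23.97

With y = 0.083:
  t   CF        PV=CF/(1+0.083)^t    t·PV        t(t+1)·PV
  1        22.50        20.7756        20.7756          41.5512
  2        22.50        19.1834        38.3668         115.1004
  3        22.50        17.7132        53.1396         212.5585
  4         2.50         1.8173         7.2692          36.3460
  5     1,002.50       672.8869     3,364.4347      20,186.6082
  Σ                    732.3765     3,483.9859      20,592.1642
P = 732.3765.
Convexity = Σ t(t+1)·PV / [P·(1+y)²] = 20,592.1642 / (732.3765 × 1.172889) = 23.97235.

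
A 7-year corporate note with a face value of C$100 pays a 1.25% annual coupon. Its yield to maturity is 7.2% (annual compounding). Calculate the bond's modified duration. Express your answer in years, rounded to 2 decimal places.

6.23 years

Periodic yield y = 0.072. First find Macaulay duration:
  t   CF        PV=CF/(1+0.072)^t    t·PV
  1         1.25         1.1660         1.1660
  2         1.25         1.0877         2.1755
  3         1.25         1.0147         3.0440
  4         1.25         0.9465         3.7861
  5         1.25         0.8829         4.4147
  6         1.25         0.8236         4.9419
  7       101.25        62.2345       435.6418
  Σ                     68.1561       455.1701
P = 68.1561; Macaulay duration = 455.1701 / 68.1561 = 6.67835 years.
Modified duration = D_Mac / (1 + y) = 6.67835 / 1.072 = 6.22980 years.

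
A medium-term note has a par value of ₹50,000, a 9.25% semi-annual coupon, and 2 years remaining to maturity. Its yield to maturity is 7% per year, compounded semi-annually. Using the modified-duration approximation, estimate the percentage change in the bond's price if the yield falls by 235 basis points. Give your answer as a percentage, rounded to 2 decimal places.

+4.26%

Periodic yield y = 0.035. Modified duration first:
  t   CF        PV=CF/(1+0.035)^t    t·PV
  1     2,312.50     2,234.2995     2,234.2995
  2     2,312.50     2,158.7435     4,317.4870
  3     2,312.50     2,085.7425     6,257.2275
  4    52,312.50    45,587.3215   182,349.2861
  Σ                 52,066.1071   195,158.3002
P = 52,066.1071; D_Mac = 3.74828 half-year periods = 1.87414 yrs; D_mod = 1.87414/(1+0.035) = 1.81076 yrs.
ΔP/P ≈ -D_mod · Δy = -1.81076 × (-0.0235) = +0.042553 = +4.2553%.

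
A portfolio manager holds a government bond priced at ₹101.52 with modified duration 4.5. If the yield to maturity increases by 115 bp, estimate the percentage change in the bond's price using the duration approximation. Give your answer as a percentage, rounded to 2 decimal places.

-5.18%

Duration approximation: ΔP/P ≈ -D_mod · Δy = -4.5 × (+0.0115) = -0.051750.
As a percentage: -5.1750%.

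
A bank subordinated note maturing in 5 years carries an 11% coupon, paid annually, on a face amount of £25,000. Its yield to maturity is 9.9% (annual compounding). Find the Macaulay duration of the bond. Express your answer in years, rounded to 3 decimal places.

4.122 years

Periodic yield y = 0.099. Discount each cash flow and weight by its year:
  t   CF        PV=CF/(1+0.099)^t    t·PV
  1     2,750.00     2,502.2748     2,502.2748
  2     2,750.00     2,276.8651     4,553.7303
  3     2,750.00     2,071.7608     6,215.2825
  4     2,750.00     1,885.1327     7,540.5308
  5    27,750.00    17,309.1015    86,545.5076
  Σ                 26,045.1350   107,357.3260
Price P = Σ PV = 26,045.1350.
Macaulay duration = Σ(t·PV) / P = 107,357.3260 / 26,045.1350 = 4.12197 years.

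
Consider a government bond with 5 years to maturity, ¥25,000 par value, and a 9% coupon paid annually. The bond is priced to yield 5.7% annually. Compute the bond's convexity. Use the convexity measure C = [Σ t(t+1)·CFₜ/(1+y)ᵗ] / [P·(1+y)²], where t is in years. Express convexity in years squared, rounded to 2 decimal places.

With y = 0.057:
  t   CF        PV=CF/(1+0.057)^t    t·PV        t(t+1)·PV
  1     2,250.00     2,128.6660     2,128.6660       4,257.3321
  2     2,250.00     2,013.8752     4,027.7503      12,083.2509
  3     2,250.00     1,905.2745     5,715.8235      22,863.2941
  4     2,250.00     1,802.5303     7,210.1211      36,050.6056
  5    27,250.00    20,653.4007   103,267.0033     619,602.0198
  Σ                 28,503.7466   122,349.3643     694,856.5024
P = 28,503.7466.
Convexity = Σ t(t+1)·PV / [P·(1+y)²] = 694,856.5024 / (28,503.7466 × 1.117249) = 21.81942.

21.82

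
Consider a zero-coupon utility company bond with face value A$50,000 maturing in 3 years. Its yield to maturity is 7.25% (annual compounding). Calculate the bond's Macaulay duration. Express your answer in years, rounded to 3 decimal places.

A zero-coupon bond has a single cash flow at maturity, so its Macaulay duration equals its maturity: 3 years.

3.000 years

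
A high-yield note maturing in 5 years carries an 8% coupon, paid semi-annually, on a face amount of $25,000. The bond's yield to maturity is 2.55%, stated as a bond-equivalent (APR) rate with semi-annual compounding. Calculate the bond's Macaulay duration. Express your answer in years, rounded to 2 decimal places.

Periodic yield y = 0.01275. Discount each cash flow and weight by its period:
  t   CF        PV=CF/(1+0.01275)^t    t·PV
  1     1,000.00       987.4105       987.4105
  2     1,000.00       974.9795     1,949.9591
  3     1,000.00       962.7050     2,888.1151
  4     1,000.00       950.5851     3,802.3403
  5     1,000.00       938.6177     4,693.0885
  6     1,000.00       926.8010     5,560.8059
  7     1,000.00       915.1330     6,405.9313
  8     1,000.00       903.6120     7,228.8959
  9     1,000.00       892.2360     8,030.1238
  10   26,000.00    22,906.0830   229,060.8297
  Σ                 31,358.1628   270,607.5002
Price P = Σ PV = 31,358.1628.
Macaulay duration = Σ(t·PV) / P = 270,607.5002 / 31,358.1628 = 8.62957 half-year periods.
In years: 8.62957 / 2 = 4.31479 years.

4.31 years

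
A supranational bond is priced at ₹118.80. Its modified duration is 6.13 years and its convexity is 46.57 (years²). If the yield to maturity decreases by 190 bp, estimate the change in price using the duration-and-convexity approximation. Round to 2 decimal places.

Duration effect: -D_mod·Δy = -6.13 × (-0.019) = +0.116470
Convexity effect: ½·C·(Δy)² = 0.5 × 46.57 × (-0.019)² = +0.008405885
ΔP/P ≈ +0.116470 + 0.008405885 = +0.124875885
ΔP ≈ 118.80 × (+0.124875885) = +14.835255138.

+₹14.84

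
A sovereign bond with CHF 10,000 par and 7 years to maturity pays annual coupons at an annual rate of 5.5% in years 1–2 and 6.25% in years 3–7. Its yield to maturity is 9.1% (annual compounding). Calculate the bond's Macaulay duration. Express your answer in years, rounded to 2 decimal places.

Periodic yield y = 0.091. Discount each cash flow and weight by its year:
  t   CF        PV=CF/(1+0.091)^t    t·PV
  1       550.00       504.1247       504.1247
  2       550.00       462.0758       924.1515
  3       625.00       481.2888     1,443.8664
  4       625.00       441.1446     1,764.5786
  5       625.00       404.3489     2,021.7445
  6       625.00       370.6223     2,223.7336
  7    10,625.00     5,775.0491    40,425.3440
  Σ                  8,438.6542    49,307.5434
Price P = Σ PV = 8,438.6542.
Macaulay duration = Σ(t·PV) / P = 49,307.5434 / 8,438.6542 = 5.84306 years.

5.84 years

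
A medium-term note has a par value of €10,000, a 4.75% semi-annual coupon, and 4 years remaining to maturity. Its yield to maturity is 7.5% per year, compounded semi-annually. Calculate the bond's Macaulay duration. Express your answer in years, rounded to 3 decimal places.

3.671 years

Periodic yield y = 0.0375. Discount each cash flow and weight by its period:
  t   CF        PV=CF/(1+0.0375)^t    t·PV
  1       237.50       228.9157       228.9157
  2       237.50       220.6416       441.2832
  3       237.50       212.6666       637.9998
  4       237.50       204.9799       819.9194
  5       237.50       197.5709       987.8547
  6       237.50       190.4298     1,142.5790
  7       237.50       183.5468     1,284.8278
  8    10,237.50     7,625.8643    61,006.9142
  Σ                  9,064.6156    66,550.2939
Price P = Σ PV = 9,064.6156.
Macaulay duration = Σ(t·PV) / P = 66,550.2939 / 9,064.6156 = 7.34177 half-year periods.
In years: 7.34177 / 2 = 3.67088 years.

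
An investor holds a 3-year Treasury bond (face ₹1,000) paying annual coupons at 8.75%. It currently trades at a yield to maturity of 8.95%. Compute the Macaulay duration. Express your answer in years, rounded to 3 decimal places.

2.764 years

Periodic yield y = 0.0895. Discount each cash flow and weight by its year:
  t   CF        PV=CF/(1+0.0895)^t    t·PV
  1        87.50        80.3121        80.3121
  2        87.50        73.7146       147.4292
  3     1,087.50       840.9062     2,522.7186
  Σ                    994.9329     2,750.4599
Price P = Σ PV = 994.9329.
Macaulay duration = Σ(t·PV) / P = 2,750.4599 / 994.9329 = 2.76447 years.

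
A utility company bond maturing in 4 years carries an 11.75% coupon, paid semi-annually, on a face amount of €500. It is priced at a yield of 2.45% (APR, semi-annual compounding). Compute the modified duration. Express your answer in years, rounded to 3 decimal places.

3.372 years

Periodic yield y = 0.01225. First find Macaulay duration:
  t   CF        PV=CF/(1+0.01225)^t    t·PV
  1       29.375        29.0195        29.0195
  2       29.375        28.6683        57.3366
  3       29.375        28.3214        84.9642
  4       29.375        27.9786       111.9146
  5       29.375        27.6401       138.2003
  6       29.375        27.3056       163.8334
  7       29.375        26.9751       188.8258
  8      529.375       480.2431     3,841.9449
  Σ                    676.1517     4,616.0393
P = 676.1517; Macaulay duration = 4,616.0393 / 676.1517 = 6.82693 half-year periods = 3.41346 years.
Modified duration = D_Mac / (1 + y) = 3.41346 / 1.01225 = 3.37216 years.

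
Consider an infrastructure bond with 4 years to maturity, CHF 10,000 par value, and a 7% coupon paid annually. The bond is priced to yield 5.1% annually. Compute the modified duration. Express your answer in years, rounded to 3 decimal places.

3.461 years

Periodic yield y = 0.051. First find Macaulay duration:
  t   CF        PV=CF/(1+0.051)^t    t·PV
  1       700.00       666.0324       666.0324
  2       700.00       633.7130     1,267.4260
  3       700.00       602.9619     1,808.8858
  4    10,700.00     8,769.4613    35,077.8450
  Σ                 10,672.1685    38,820.1891
P = 10,672.1685; Macaulay duration = 38,820.1891 / 10,672.1685 = 3.63752 years.
Modified duration = D_Mac / (1 + y) = 3.63752 / 1.051 = 3.46101 years.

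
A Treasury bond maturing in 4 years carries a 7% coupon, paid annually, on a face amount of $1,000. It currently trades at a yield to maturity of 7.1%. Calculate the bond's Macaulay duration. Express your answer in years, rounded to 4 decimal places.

Periodic yield y = 0.071. Discount each cash flow and weight by its year:
  t   CF        PV=CF/(1+0.071)^t    t·PV
  1        70.00        65.3595        65.3595
  2        70.00        61.0266       122.0532
  3        70.00        56.9809       170.9428
  4     1,070.00       813.2534     3,253.0137
  Σ                    996.6204     3,611.3691
Price P = Σ PV = 996.6204.
Macaulay duration = Σ(t·PV) / P = 3,611.3691 / 996.6204 = 3.62362 years.

3.6236 years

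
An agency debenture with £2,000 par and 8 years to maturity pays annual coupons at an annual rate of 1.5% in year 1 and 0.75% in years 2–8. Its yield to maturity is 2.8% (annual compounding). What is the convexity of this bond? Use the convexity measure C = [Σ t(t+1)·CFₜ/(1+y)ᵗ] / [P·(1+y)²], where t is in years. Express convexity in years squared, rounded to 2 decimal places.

65.04

With y = 0.028:
  t   CF        PV=CF/(1+0.028)^t    t·PV        t(t+1)·PV
  1        30.00        29.1829        29.1829          58.3658
  2        15.00        14.1940        28.3880          85.1640
  3        15.00        13.8074        41.4222         165.6888
  4        15.00        13.4313        53.7253         268.6265
  5        15.00        13.0655        65.3274         391.9647
  6        15.00        12.7096        76.2577         533.8040
  7        15.00        12.3634        86.5441         692.3528
  8     2,015.00     1,615.5862    12,924.6896     116,322.2060
  Σ                  1,724.3404    13,305.5372     118,518.1726
P = 1,724.3404.
Convexity = Σ t(t+1)·PV / [P·(1+y)²] = 118,518.1726 / (1,724.3404 × 1.056784) = 65.03928.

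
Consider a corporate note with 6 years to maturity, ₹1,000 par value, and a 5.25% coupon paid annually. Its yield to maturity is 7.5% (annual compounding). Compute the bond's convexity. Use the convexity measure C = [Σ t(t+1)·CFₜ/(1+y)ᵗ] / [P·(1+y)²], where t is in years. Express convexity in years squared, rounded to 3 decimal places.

30.384

With y = 0.075:
  t   CF        PV=CF/(1+0.075)^t    t·PV        t(t+1)·PV
  1        52.50        48.8372        48.8372          97.6744
  2        52.50        45.4300        90.8599         272.5798
  3        52.50        42.2604       126.7813         507.1252
  4        52.50        39.3120       157.2481         786.2406
  5        52.50        36.5693       182.8466       1,097.0798
  6     1,052.50       681.9795     4,091.8770      28,643.1389
  Σ                    894.3885     4,698.4502      31,403.8387
P = 894.3885.
Convexity = Σ t(t+1)·PV / [P·(1+y)²] = 31,403.8387 / (894.3885 × 1.155625) = 30.38363.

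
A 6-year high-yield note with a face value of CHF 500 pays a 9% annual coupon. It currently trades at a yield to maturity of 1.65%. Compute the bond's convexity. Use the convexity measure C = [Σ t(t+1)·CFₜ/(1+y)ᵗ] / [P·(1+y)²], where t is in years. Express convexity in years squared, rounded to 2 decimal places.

32.38

With y = 0.0165:
  t   CF        PV=CF/(1+0.0165)^t    t·PV        t(t+1)·PV
  1        45.00        44.2696        44.2696          88.5391
  2        45.00        43.5510        87.1019         261.3058
  3        45.00        42.8440       128.5321         514.1284
  4        45.00        42.1486       168.5943         842.9717
  5        45.00        41.4644       207.3221       1,243.9326
  6       545.00       494.0287     2,964.1724      20,749.2066
  Σ                    708.3063     3,599.9924      23,700.0842
P = 708.3063.
Convexity = Σ t(t+1)·PV / [P·(1+y)²] = 23,700.0842 / (708.3063 × 1.033272) = 32.38277.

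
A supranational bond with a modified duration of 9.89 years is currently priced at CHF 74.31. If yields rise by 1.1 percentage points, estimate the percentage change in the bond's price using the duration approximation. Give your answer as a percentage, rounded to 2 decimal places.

Duration approximation: ΔP/P ≈ -D_mod · Δy = -9.89 × (+0.011) = -0.108790.
As a percentage: -10.8790%.

-10.88%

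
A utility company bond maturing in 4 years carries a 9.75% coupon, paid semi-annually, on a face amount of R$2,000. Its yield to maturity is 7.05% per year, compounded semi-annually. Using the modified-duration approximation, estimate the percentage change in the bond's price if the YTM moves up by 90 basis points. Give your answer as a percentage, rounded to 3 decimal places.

-2.987%

Periodic yield y = 0.03525. Modified duration first:
  t   CF        PV=CF/(1+0.03525)^t    t·PV
  1        97.50        94.1801        94.1801
  2        97.50        90.9733       181.9467
  3        97.50        87.8757       263.6272
  4        97.50        84.8836       339.5343
  5        97.50        81.9933       409.9666
  6        97.50        79.2015       475.2088
  7        97.50        76.5047       535.5327
  8     2,097.50     1,589.7911    12,718.3286
  Σ                  2,185.4033    15,018.3249
P = 2,185.4033; D_Mac = 6.87211 half-year periods = 3.43605 yrs; D_mod = 3.43605/(1+0.03525) = 3.31906 yrs.
ΔP/P ≈ -D_mod · Δy = -3.31906 × (+0.009) = -0.029872 = -2.9872%.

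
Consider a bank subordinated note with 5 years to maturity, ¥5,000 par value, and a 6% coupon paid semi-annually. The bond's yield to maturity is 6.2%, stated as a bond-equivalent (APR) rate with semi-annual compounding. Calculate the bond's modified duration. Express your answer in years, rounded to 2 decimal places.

Periodic yield y = 0.031. First find Macaulay duration:
  t   CF        PV=CF/(1+0.031)^t    t·PV
  1       150.00       145.4898       145.4898
  2       150.00       141.1152       282.2305
  3       150.00       136.8722       410.6166
  4       150.00       132.7567       531.0270
  5       150.00       128.7650       643.8251
  6       150.00       124.8933       749.3600
  7       150.00       121.1381       847.9664
  8       150.00       117.4957       939.9655
  9       150.00       113.9628     1,025.6656
  10    5,150.00     3,795.0769    37,950.7686
  Σ                  4,957.5658    43,526.9152
P = 4,957.5658; Macaulay duration = 43,526.9152 / 4,957.5658 = 8.77990 half-year periods = 4.38995 years.
Modified duration = D_Mac / (1 + y) = 4.38995 / 1.031 = 4.25795 years.

4.26 years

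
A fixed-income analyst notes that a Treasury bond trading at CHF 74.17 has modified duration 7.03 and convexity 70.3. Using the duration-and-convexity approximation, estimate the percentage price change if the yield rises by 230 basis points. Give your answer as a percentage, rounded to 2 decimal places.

Duration effect: -D_mod·Δy = -7.03 × (+0.023) = -0.161690
Convexity effect: ½·C·(Δy)² = 0.5 × 70.3 × (0.023)² = +0.01859435
ΔP/P ≈ -0.161690 + 0.01859435 = -0.14309565
= -14.309565%.

-14.31%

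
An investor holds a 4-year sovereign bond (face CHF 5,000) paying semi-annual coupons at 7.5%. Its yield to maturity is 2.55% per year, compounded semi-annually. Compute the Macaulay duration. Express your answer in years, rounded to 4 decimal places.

3.5741 years

Periodic yield y = 0.01275. Discount each cash flow and weight by its period:
  t   CF        PV=CF/(1+0.01275)^t    t·PV
  1       187.50       185.1395       185.1395
  2       187.50       182.8087       365.6173
  3       187.50       180.5072       541.5216
  4       187.50       178.2347       712.9388
  5       187.50       175.9908       879.9541
  6       187.50       173.7752     1,042.6511
  7       187.50       171.5874     1,201.1121
  8     5,187.50     4,687.4872    37,499.8976
  Σ                  5,935.5307    42,428.8321
Price P = Σ PV = 5,935.5307.
Macaulay duration = Σ(t·PV) / P = 42,428.8321 / 5,935.5307 = 7.14828 half-year periods.
In years: 7.14828 / 2 = 3.57414 years.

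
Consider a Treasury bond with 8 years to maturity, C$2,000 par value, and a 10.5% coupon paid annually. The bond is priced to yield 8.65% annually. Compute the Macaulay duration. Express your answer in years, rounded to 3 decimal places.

5.902 years

Periodic yield y = 0.0865. Discount each cash flow and weight by its year:
  t   CF        PV=CF/(1+0.0865)^t    t·PV
  1       210.00       193.2812       193.2812
  2       210.00       177.8934       355.7868
  3       210.00       163.7307       491.1921
  4       210.00       150.6955       602.7821
  5       210.00       138.6981       693.4907
  6       210.00       127.6559       765.9354
  7       210.00       117.4928       822.4495
  8     2,210.00     1,138.0319     9,104.2550
  Σ                  2,207.4795    13,029.1728
Price P = Σ PV = 2,207.4795.
Macaulay duration = Σ(t·PV) / P = 13,029.1728 / 2,207.4795 = 5.90228 years.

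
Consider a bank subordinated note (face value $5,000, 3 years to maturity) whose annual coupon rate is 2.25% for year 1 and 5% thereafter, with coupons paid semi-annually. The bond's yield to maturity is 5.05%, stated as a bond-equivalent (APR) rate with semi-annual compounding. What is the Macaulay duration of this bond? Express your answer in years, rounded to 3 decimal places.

Periodic yield y = 0.02525. Discount each cash flow and weight by its period:
  t   CF        PV=CF/(1+0.02525)^t    t·PV
  1        56.25        54.8647        54.8647
  2        56.25        53.5135       107.0269
  3       125.00       115.9900       347.9701
  4       125.00       113.1334       452.5337
  5       125.00       110.3472       551.7358
  6     5,125.00     4,412.8097    26,476.8584
  Σ                  4,860.6585    27,990.9895
Price P = Σ PV = 4,860.6585.
Macaulay duration = Σ(t·PV) / P = 27,990.9895 / 4,860.6585 = 5.75868 half-year periods.
In years: 5.75868 / 2 = 2.87934 years.

2.879 years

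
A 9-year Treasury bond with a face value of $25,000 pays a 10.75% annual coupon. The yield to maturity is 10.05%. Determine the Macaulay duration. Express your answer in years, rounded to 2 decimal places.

Periodic yield y = 0.1005. Discount each cash flow and weight by its year:
  t   CF        PV=CF/(1+0.1005)^t    t·PV
  1     2,687.50     2,442.0718     2,442.0718
  2     2,687.50     2,219.0566     4,438.1132
  3     2,687.50     2,016.4076     6,049.2229
  4     2,687.50     1,832.2650     7,329.0600
  5     2,687.50     1,664.9387     8,324.6933
  6     2,687.50     1,512.8929     9,077.3575
  7     2,687.50     1,374.7323     9,623.1263
  8     2,687.50     1,249.1888     9,993.5108
  9    27,687.50    11,694.2755   105,248.4796
  Σ                 26,005.8293   162,525.6354
Price P = Σ PV = 26,005.8293.
Macaulay duration = Σ(t·PV) / P = 162,525.6354 / 26,005.8293 = 6.24958 years.

6.25 years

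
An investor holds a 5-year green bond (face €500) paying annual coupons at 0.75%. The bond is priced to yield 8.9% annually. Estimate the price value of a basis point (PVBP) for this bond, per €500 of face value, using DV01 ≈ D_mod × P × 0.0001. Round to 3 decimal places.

€0.154

Periodic yield y = 0.089.
  t   CF        PV=CF/(1+0.089)^t    t·PV
  1         3.75         3.4435         3.4435
  2         3.75         3.1621         6.3242
  3         3.75         2.9037         8.7110
  4         3.75         2.6664        10.6655
  5       503.75       328.9089     1,644.5446
  Σ                    341.0846     1,673.6888
P = 341.0846; D_Mac = 4.90696 yrs; D_mod = 4.50593 yrs.
DV01 ≈ 4.50593 × 341.0846 × 0.0001 = 0.153690.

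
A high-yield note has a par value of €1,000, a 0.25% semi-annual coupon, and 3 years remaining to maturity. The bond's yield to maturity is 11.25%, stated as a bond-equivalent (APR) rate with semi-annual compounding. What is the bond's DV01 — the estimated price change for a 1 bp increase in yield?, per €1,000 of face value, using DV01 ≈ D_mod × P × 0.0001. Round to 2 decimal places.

€0.21

Periodic yield y = 0.05625.
  t   CF        PV=CF/(1+0.05625)^t    t·PV
  1         1.25         1.1834         1.1834
  2         1.25         1.1204         2.2408
  3         1.25         1.0607         3.1822
  4         1.25         1.0043         4.0170
  5         1.25         0.9508         4.7539
  6     1,001.25       721.0115     4,326.0691
  Σ                    726.3311     4,341.4464
P = 726.3311; D_Mac = 5.97723 half-year periods = 2.98861 yrs; D_mod = 2.82946 yrs.
DV01 ≈ 2.82946 × 726.3311 × 0.0001 = 0.205512.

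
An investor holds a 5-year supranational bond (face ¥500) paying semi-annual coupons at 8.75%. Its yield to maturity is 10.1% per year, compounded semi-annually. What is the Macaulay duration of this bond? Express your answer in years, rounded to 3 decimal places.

4.128 years

Periodic yield y = 0.0505. Discount each cash flow and weight by its period:
  t   CF        PV=CF/(1+0.0505)^t    t·PV
  1       21.875        20.8234        20.8234
  2       21.875        19.8224        39.6448
  3       21.875        18.8695        56.6084
  4       21.875        17.9624        71.8495
  5       21.875        17.0989        85.4944
  6       21.875        16.2769        97.6614
  7       21.875        15.4944       108.4610
  8       21.875        14.7496       117.9966
  9       21.875        14.0405       126.3648
  10     521.875       318.8643     3,188.6432
  Σ                    474.0023     3,913.5476
Price P = Σ PV = 474.0023.
Macaulay duration = Σ(t·PV) / P = 3,913.5476 / 474.0023 = 8.25639 half-year periods.
In years: 8.25639 / 2 = 4.12819 years.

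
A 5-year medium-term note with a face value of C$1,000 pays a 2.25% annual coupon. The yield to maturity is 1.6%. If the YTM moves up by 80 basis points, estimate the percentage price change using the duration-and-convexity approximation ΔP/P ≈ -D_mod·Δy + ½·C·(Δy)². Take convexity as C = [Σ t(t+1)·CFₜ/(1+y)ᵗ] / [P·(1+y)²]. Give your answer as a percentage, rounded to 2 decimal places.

With y = 0.016:
  t   CF        PV=CF/(1+0.016)^t    t·PV        t(t+1)·PV
  1        22.50        22.1457        22.1457          44.2913
  2        22.50        21.7969        43.5938         130.7815
  3        22.50        21.4537        64.3610         257.4439
  4        22.50        21.1158        84.4632         422.3161
  5     1,022.50       944.4844     4,722.4219      28,334.5312
  Σ                  1,030.9964     4,936.9856      29,189.3641
P = 1,030.9964; D_Mac = 4.78856 yrs; D_mod = 4.71315 yrs; C = 27.42711.
Duration effect: -4.71315 × (+0.008) = -0.037705
Convexity effect: 0.5 × 27.42711 × (0.008)² = +0.0008777
ΔP/P ≈ -0.037705 + 0.0008777 = -0.036828 = -3.6828%.

-3.68%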